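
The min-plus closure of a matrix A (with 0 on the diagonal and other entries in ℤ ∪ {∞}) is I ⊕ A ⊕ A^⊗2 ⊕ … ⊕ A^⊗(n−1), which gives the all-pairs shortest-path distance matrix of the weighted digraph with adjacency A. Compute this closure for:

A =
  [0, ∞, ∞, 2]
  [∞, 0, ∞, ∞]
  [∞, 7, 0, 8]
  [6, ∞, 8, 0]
Closure =
  [0, 17, 10, 2]
  [∞, 0, ∞, ∞]
  [14, 7, 0, 8]
  [6, 15, 8, 0]

This is the Floyd-Warshall all-pairs shortest-path computation. For each intermediate vertex k = 0, 1, …, 3, update dist[i][j] ← min(dist[i][j], dist[i][k] + dist[k][j]). The final matrix gives, for each (i, j), the minimum total weight of any directed path from i to j (possibly empty when i = j).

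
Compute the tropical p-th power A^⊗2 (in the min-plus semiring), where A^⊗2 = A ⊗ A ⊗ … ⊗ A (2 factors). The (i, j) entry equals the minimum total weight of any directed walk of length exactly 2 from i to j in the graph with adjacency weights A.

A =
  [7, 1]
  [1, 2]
A^⊗2 =
  [2, 3]
  [3, 2]

Each entry (A^⊗2)_ij equals the minimum over all length-2 walks i = v_0 → v_1 → … → v_2 = j of Σ_t A[v_t][v_{t+1}]. For example, for (i, j) = (0, 1) we minimise over 2 possible intermediate vertex sequences; the minimum is 3, attained along the walk 0 → 1 → 1.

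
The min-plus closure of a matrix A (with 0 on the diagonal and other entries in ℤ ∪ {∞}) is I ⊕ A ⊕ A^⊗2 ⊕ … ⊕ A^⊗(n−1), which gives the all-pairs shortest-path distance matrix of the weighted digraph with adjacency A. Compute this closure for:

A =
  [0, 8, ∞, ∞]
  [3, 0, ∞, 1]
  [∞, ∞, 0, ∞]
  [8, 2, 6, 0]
Closure =
  [0, 8, 15, 9]
  [3, 0, 7, 1]
  [∞, ∞, 0, ∞]
  [5, 2, 6, 0]

This is the Floyd-Warshall all-pairs shortest-path computation. For each intermediate vertex k = 0, 1, …, 3, update dist[i][j] ← min(dist[i][j], dist[i][k] + dist[k][j]). The final matrix gives, for each (i, j), the minimum total weight of any directed path from i to j (possibly empty when i = j).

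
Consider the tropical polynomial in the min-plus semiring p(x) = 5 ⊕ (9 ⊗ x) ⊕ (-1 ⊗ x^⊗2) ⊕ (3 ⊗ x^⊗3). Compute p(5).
p(5) = 5

A tropical monomial a ⊗ x^⊗i evaluates to a + i · x. Evaluating each term at x = 5:
  Term 0 contributes 5 + 0 · 5 = 5
  Term 1 contributes 9 + 1 · 5 = 14
  Term 2 contributes -1 + 2 · 5 = 9
  Term 3 contributes 3 + 3 · 5 = 18
p(5) = ⊕ of these = min[5, 14, 9, 18] = 5.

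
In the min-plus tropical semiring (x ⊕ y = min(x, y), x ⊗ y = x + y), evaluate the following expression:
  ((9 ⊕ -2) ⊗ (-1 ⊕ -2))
((9 ⊕ -2) ⊗ (-1 ⊕ -2)) = -4

Expand innermost to outermost. Recall ⊕ takes the minimum of its arguments and ⊗ takes their sum. Working out the expression ((9 ⊕ -2) ⊗ (-1 ⊕ -2)) gives -4.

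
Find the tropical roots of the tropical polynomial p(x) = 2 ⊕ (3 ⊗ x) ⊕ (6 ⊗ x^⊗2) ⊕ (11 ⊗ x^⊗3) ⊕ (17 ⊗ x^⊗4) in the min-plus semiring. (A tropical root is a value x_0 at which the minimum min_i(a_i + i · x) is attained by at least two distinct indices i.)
Roots: {-6, -5, -3, -1}

Each tropical root is a break point of the lower envelope of the lines y = a_i + i · x (there are 5 lines, with slopes 0, 1, ..., 4). Only the lines that attain the minimum somewhere contribute to roots; other lines are dominated. Here the surviving (envelope) indices are i = 4, i = 3, i = 2, i = 1, i = 0.
Intersections between consecutive envelope lines give the roots: for adjacent envelope indices i < j the intersection is x = (a_i − a_j) / (j − i). Reading off the sorted break points: {-6, -5, -3, -1}.
Verification: at each break x_0, at least two indices attain the minimum of min_i(a_i + i · x_0).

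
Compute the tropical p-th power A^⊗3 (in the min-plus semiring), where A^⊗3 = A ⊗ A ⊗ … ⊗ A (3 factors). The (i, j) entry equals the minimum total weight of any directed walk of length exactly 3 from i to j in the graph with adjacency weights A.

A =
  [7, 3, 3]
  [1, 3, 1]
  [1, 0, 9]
A^⊗3 =
  [4, 4, 4]
  [2, 4, 2]
  [2, 1, 4]

Each entry (A^⊗3)_ij equals the minimum over all length-3 walks i = v_0 → v_1 → … → v_3 = j of Σ_t A[v_t][v_{t+1}]. For example, for (i, j) = (0, 2) we minimise over 9 possible intermediate vertex sequences; the minimum is 4, attained along the walk 0 → 2 → 1 → 2.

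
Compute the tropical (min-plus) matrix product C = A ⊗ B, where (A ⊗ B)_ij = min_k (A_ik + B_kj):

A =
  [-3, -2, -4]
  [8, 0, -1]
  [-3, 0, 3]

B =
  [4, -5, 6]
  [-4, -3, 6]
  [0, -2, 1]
A ⊗ B =
  [-6, -8, -3]
  [-4, -3, 0]
  [-4, -8, 3]

Apply the min-plus product entry-by-entry:
  C[0][0] = min over k of (A[0][0] + B[0][0] = -3 + 4 = 1, A[0][1] + B[1][0] = -2 + -4 = -6, A[0][2] + B[2][0] = -4 + 0 = -4) = -6 (attained at k = 1)
  C[0][1] = min over k of (A[0][0] + B[0][1] = -3 + -5 = -8, A[0][1] + B[1][1] = -2 + -3 = -5, A[0][2] + B[2][1] = -4 + -2 = -6) = -8 (attained at k = 0)
  C[0][2] = min over k of (A[0][0] + B[0][2] = -3 + 6 = 3, A[0][1] + B[1][2] = -2 + 6 = 4, A[0][2] + B[2][2] = -4 + 1 = -3) = -3 (attained at k = 2)
  C[1][0] = min over k of (A[1][0] + B[0][0] = 8 + 4 = 12, A[1][1] + B[1][0] = 0 + -4 = -4, A[1][2] + B[2][0] = -1 + 0 = -1) = -4 (attained at k = 1)
  C[1][1] = min over k of (A[1][0] + B[0][1] = 8 + -5 = 3, A[1][1] + B[1][1] = 0 + -3 = -3, A[1][2] + B[2][1] = -1 + -2 = -3) = -3 (attained at k = 1)
  C[1][2] = min over k of (A[1][0] + B[0][2] = 8 + 6 = 14, A[1][1] + B[1][2] = 0 + 6 = 6, A[1][2] + B[2][2] = -1 + 1 = 0) = 0 (attained at k = 2)
  C[2][0] = min over k of (A[2][0] + B[0][0] = -3 + 4 = 1, A[2][1] + B[1][0] = 0 + -4 = -4, A[2][2] + B[2][0] = 3 + 0 = 3) = -4 (attained at k = 1)
  C[2][1] = min over k of (A[2][0] + B[0][1] = -3 + -5 = -8, A[2][1] + B[1][1] = 0 + -3 = -3, A[2][2] + B[2][1] = 3 + -2 = 1) = -8 (attained at k = 0)
  C[2][2] = min over k of (A[2][0] + B[0][2] = -3 + 6 = 3, A[2][1] + B[1][2] = 0 + 6 = 6, A[2][2] + B[2][2] = 3 + 1 = 4) = 3 (attained at k = 0)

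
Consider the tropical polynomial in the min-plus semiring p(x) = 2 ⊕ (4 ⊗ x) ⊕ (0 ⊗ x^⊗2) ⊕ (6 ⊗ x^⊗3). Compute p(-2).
p(-2) = -4

A tropical monomial a ⊗ x^⊗i evaluates to a + i · x. Evaluating each term at x = -2:
  Term 0 contributes 2 + 0 · -2 = 2
  Term 1 contributes 4 + 1 · -2 = 2
  Term 2 contributes 0 + 2 · -2 = -4
  Term 3 contributes 6 + 3 · -2 = 0
p(-2) = ⊕ of these = min[2, 2, -4, 0] = -4.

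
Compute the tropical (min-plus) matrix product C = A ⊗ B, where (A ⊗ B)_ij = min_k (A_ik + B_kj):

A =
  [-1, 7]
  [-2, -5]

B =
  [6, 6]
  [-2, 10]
A ⊗ B =
  [5, 5]
  [-7, 4]

Apply the min-plus product entry-by-entry:
  C[0][0] = min over k of (A[0][0] + B[0][0] = -1 + 6 = 5, A[0][1] + B[1][0] = 7 + -2 = 5) = 5 (attained at k = 0)
  C[0][1] = min over k of (A[0][0] + B[0][1] = -1 + 6 = 5, A[0][1] + B[1][1] = 7 + 10 = 17) = 5 (attained at k = 0)
  C[1][0] = min over k of (A[1][0] + B[0][0] = -2 + 6 = 4, A[1][1] + B[1][0] = -5 + -2 = -7) = -7 (attained at k = 1)
  C[1][1] = min over k of (A[1][0] + B[0][1] = -2 + 6 = 4, A[1][1] + B[1][1] = -5 + 10 = 5) = 4 (attained at k = 0)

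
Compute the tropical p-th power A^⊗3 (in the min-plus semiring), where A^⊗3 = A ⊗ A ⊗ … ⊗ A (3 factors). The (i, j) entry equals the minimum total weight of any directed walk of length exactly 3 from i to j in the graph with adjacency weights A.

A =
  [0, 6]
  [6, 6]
A^⊗3 =
  [0, 6]
  [6, 12]

Each entry (A^⊗3)_ij equals the minimum over all length-3 walks i = v_0 → v_1 → … → v_3 = j of Σ_t A[v_t][v_{t+1}]. For example, for (i, j) = (0, 1) we minimise over 4 possible intermediate vertex sequences; the minimum is 6, attained along the walk 0 → 0 → 0 → 1.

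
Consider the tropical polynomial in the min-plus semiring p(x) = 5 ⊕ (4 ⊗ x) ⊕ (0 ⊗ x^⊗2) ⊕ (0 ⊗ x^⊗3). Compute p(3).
p(3) = 5

A tropical monomial a ⊗ x^⊗i evaluates to a + i · x. Evaluating each term at x = 3:
  Term 0 contributes 5 + 0 · 3 = 5
  Term 1 contributes 4 + 1 · 3 = 7
  Term 2 contributes 0 + 2 · 3 = 6
  Term 3 contributes 0 + 3 · 3 = 9
p(3) = ⊕ of these = min[5, 7, 6, 9] = 5.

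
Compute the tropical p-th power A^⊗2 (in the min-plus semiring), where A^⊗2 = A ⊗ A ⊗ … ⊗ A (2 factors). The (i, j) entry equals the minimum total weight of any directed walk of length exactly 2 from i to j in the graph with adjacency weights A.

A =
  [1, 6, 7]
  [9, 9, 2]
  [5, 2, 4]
A^⊗2 =
  [2, 7, 8]
  [7, 4, 6]
  [6, 6, 4]

Each entry (A^⊗2)_ij equals the minimum over all length-2 walks i = v_0 → v_1 → … → v_2 = j of Σ_t A[v_t][v_{t+1}]. For example, for (i, j) = (0, 2) we minimise over 3 possible intermediate vertex sequences; the minimum is 8, attained along the walk 0 → 0 → 2.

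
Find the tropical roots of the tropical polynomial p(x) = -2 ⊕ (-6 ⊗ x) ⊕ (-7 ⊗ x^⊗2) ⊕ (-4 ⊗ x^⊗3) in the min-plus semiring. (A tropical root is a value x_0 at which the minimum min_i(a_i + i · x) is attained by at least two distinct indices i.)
Roots: {-3, 1, 4}

Each tropical root is a break point of the lower envelope of the lines y = a_i + i · x (there are 4 lines, with slopes 0, 1, ..., 3). Only the lines that attain the minimum somewhere contribute to roots; other lines are dominated. Here the surviving (envelope) indices are i = 3, i = 2, i = 1, i = 0.
Intersections between consecutive envelope lines give the roots: for adjacent envelope indices i < j the intersection is x = (a_i − a_j) / (j − i). Reading off the sorted break points: {-3, 1, 4}.
Verification: at each break x_0, at least two indices attain the minimum of min_i(a_i + i · x_0).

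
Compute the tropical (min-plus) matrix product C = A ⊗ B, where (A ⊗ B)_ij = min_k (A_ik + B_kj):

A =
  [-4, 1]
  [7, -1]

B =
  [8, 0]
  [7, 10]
A ⊗ B =
  [4, -4]
  [6, 7]

Apply the min-plus product entry-by-entry:
  C[0][0] = min over k of (A[0][0] + B[0][0] = -4 + 8 = 4, A[0][1] + B[1][0] = 1 + 7 = 8) = 4 (attained at k = 0)
  C[0][1] = min over k of (A[0][0] + B[0][1] = -4 + 0 = -4, A[0][1] + B[1][1] = 1 + 10 = 11) = -4 (attained at k = 0)
  C[1][0] = min over k of (A[1][0] + B[0][0] = 7 + 8 = 15, A[1][1] + B[1][0] = -1 + 7 = 6) = 6 (attained at k = 1)
  C[1][1] = min over k of (A[1][0] + B[0][1] = 7 + 0 = 7, A[1][1] + B[1][1] = -1 + 10 = 9) = 7 (attained at k = 0)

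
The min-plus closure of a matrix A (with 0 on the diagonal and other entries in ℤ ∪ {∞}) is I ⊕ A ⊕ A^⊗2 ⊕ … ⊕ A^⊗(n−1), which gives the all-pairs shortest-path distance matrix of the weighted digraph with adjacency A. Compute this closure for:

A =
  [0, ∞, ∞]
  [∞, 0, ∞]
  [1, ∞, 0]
Closure =
  [0, ∞, ∞]
  [∞, 0, ∞]
  [1, ∞, 0]

This is the Floyd-Warshall all-pairs shortest-path computation. For each intermediate vertex k = 0, 1, …, 2, update dist[i][j] ← min(dist[i][j], dist[i][k] + dist[k][j]). The final matrix gives, for each (i, j), the minimum total weight of any directed path from i to j (possibly empty when i = j).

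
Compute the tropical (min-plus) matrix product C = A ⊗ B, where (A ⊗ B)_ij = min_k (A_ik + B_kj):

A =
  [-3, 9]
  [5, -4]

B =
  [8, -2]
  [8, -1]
A ⊗ B =
  [5, -5]
  [4, -5]

Apply the min-plus product entry-by-entry:
  C[0][0] = min over k of (A[0][0] + B[0][0] = -3 + 8 = 5, A[0][1] + B[1][0] = 9 + 8 = 17) = 5 (attained at k = 0)
  C[0][1] = min over k of (A[0][0] + B[0][1] = -3 + -2 = -5, A[0][1] + B[1][1] = 9 + -1 = 8) = -5 (attained at k = 0)
  C[1][0] = min over k of (A[1][0] + B[0][0] = 5 + 8 = 13, A[1][1] + B[1][0] = -4 + 8 = 4) = 4 (attained at k = 1)
  C[1][1] = min over k of (A[1][0] + B[0][1] = 5 + -2 = 3, A[1][1] + B[1][1] = -4 + -1 = -5) = -5 (attained at k = 1)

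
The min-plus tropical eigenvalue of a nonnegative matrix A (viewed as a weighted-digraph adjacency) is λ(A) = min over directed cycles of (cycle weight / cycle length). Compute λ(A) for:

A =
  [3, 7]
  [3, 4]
λ(A) = 3

Enumerate directed cycles and compute their means (weight / length). Sample:
  cycle 0 → 0: weight = 3, length = 1, mean = 3/1 ≈ 3.000
  cycle 1 → 1: weight = 4, length = 1, mean = 4/1 ≈ 4.000
  cycle 0 → 1 → 0: weight = 10, length = 2, mean = 10/2 ≈ 5.000
  cycle 1 → 0 → 1: weight = 10, length = 2, mean = 10/2 ≈ 5.000
Minimum mean = 3.000, attained e.g. along the cycle 0 → 0 with weight 3 and length 1. So λ(A) = 3/1 = 3.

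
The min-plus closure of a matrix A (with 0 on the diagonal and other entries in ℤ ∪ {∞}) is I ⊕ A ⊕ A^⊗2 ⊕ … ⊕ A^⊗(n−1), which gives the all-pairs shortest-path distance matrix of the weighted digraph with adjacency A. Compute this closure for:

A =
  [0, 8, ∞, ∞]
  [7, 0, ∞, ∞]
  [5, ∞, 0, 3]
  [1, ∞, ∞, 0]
Closure =
  [0, 8, ∞, ∞]
  [7, 0, ∞, ∞]
  [4, 12, 0, 3]
  [1, 9, ∞, 0]

This is the Floyd-Warshall all-pairs shortest-path computation. For each intermediate vertex k = 0, 1, …, 3, update dist[i][j] ← min(dist[i][j], dist[i][k] + dist[k][j]). The final matrix gives, for each (i, j), the minimum total weight of any directed path from i to j (possibly empty when i = j).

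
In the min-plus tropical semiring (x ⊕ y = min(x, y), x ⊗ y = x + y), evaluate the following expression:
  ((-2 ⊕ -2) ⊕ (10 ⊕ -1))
((-2 ⊕ -2) ⊕ (10 ⊕ -1)) = -2

Expand innermost to outermost. Recall ⊕ takes the minimum of its arguments and ⊗ takes their sum. Working out the expression ((-2 ⊕ -2) ⊕ (10 ⊕ -1)) gives -2.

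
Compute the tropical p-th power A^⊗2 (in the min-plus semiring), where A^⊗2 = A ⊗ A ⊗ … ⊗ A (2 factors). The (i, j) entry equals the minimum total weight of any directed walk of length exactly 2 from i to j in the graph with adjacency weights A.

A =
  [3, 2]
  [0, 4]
A^⊗2 =
  [2, 5]
  [3, 2]

Each entry (A^⊗2)_ij equals the minimum over all length-2 walks i = v_0 → v_1 → … → v_2 = j of Σ_t A[v_t][v_{t+1}]. For example, for (i, j) = (0, 1) we minimise over 2 possible intermediate vertex sequences; the minimum is 5, attained along the walk 0 → 0 → 1.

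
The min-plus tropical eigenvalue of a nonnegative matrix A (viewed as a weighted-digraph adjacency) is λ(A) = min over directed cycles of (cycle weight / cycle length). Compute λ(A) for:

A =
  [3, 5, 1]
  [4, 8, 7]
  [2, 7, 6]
λ(A) = 3/2

Enumerate directed cycles and compute their means (weight / length). Sample:
  cycle 0 → 0: weight = 3, length = 1, mean = 3/1 ≈ 3.000
  cycle 1 → 1: weight = 8, length = 1, mean = 8/1 ≈ 8.000
  cycle 2 → 2: weight = 6, length = 1, mean = 6/1 ≈ 6.000
  cycle 0 → 1 → 0: weight = 9, length = 2, mean = 9/2 ≈ 4.500
  cycle 0 → 2 → 0: weight = 3, length = 2, mean = 3/2 ≈ 1.500
  cycle 1 → 0 → 1: weight = 9, length = 2, mean = 9/2 ≈ 4.500
Minimum mean = 1.500, attained e.g. along the cycle 0 → 2 → 0 with weight 3 and length 2. So λ(A) = 3/2 = 3/2.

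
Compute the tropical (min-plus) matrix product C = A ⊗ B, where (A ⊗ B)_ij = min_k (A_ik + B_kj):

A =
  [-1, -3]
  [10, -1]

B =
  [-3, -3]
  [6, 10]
A ⊗ B =
  [-4, -4]
  [5, 7]

Apply the min-plus product entry-by-entry:
  C[0][0] = min over k of (A[0][0] + B[0][0] = -1 + -3 = -4, A[0][1] + B[1][0] = -3 + 6 = 3) = -4 (attained at k = 0)
  C[0][1] = min over k of (A[0][0] + B[0][1] = -1 + -3 = -4, A[0][1] + B[1][1] = -3 + 10 = 7) = -4 (attained at k = 0)
  C[1][0] = min over k of (A[1][0] + B[0][0] = 10 + -3 = 7, A[1][1] + B[1][0] = -1 + 6 = 5) = 5 (attained at k = 1)
  C[1][1] = min over k of (A[1][0] + B[0][1] = 10 + -3 = 7, A[1][1] + B[1][1] = -1 + 10 = 9) = 7 (attained at k = 0)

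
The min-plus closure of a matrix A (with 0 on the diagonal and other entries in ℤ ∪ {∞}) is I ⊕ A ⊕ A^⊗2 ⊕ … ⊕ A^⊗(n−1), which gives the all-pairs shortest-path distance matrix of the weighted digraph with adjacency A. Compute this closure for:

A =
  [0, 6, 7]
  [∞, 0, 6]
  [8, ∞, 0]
Closure =
  [0, 6, 7]
  [14, 0, 6]
  [8, 14, 0]

This is the Floyd-Warshall all-pairs shortest-path computation. For each intermediate vertex k = 0, 1, …, 2, update dist[i][j] ← min(dist[i][j], dist[i][k] + dist[k][j]). The final matrix gives, for each (i, j), the minimum total weight of any directed path from i to j (possibly empty when i = j).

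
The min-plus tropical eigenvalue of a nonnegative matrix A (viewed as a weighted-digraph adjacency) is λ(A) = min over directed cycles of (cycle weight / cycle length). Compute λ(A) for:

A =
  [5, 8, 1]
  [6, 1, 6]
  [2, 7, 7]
λ(A) = 1

Enumerate directed cycles and compute their means (weight / length). Sample:
  cycle 0 → 0: weight = 5, length = 1, mean = 5/1 ≈ 5.000
  cycle 1 → 1: weight = 1, length = 1, mean = 1/1 ≈ 1.000
  cycle 2 → 2: weight = 7, length = 1, mean = 7/1 ≈ 7.000
  cycle 0 → 1 → 0: weight = 14, length = 2, mean = 14/2 ≈ 7.000
  cycle 0 → 2 → 0: weight = 3, length = 2, mean = 3/2 ≈ 1.500
  cycle 1 → 0 → 1: weight = 14, length = 2, mean = 14/2 ≈ 7.000
Minimum mean = 1.000, attained e.g. along the cycle 1 → 1 with weight 1 and length 1. So λ(A) = 1/1 = 1.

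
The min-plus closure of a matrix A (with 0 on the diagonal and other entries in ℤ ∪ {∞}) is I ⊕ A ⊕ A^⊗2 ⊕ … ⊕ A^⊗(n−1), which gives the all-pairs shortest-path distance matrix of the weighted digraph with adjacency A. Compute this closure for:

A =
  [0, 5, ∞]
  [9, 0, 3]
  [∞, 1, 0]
Closure =
  [0, 5, 8]
  [9, 0, 3]
  [10, 1, 0]

This is the Floyd-Warshall all-pairs shortest-path computation. For each intermediate vertex k = 0, 1, …, 2, update dist[i][j] ← min(dist[i][j], dist[i][k] + dist[k][j]). The final matrix gives, for each (i, j), the minimum total weight of any directed path from i to j (possibly empty when i = j).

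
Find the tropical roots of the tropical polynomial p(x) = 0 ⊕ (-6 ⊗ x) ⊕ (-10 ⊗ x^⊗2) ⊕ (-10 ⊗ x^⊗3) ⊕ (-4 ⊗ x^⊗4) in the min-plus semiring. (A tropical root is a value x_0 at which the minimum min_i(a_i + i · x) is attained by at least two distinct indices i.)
Roots: {-6, 0, 4, 6}

Each tropical root is a break point of the lower envelope of the lines y = a_i + i · x (there are 5 lines, with slopes 0, 1, ..., 4). Only the lines that attain the minimum somewhere contribute to roots; other lines are dominated. Here the surviving (envelope) indices are i = 4, i = 3, i = 2, i = 1, i = 0.
Intersections between consecutive envelope lines give the roots: for adjacent envelope indices i < j the intersection is x = (a_i − a_j) / (j − i). Reading off the sorted break points: {-6, 0, 4, 6}.
Verification: at each break x_0, at least two indices attain the minimum of min_i(a_i + i · x_0).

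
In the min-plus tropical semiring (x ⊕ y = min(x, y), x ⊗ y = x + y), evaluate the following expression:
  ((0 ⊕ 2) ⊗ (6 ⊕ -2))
((0 ⊕ 2) ⊗ (6 ⊕ -2)) = -2

Expand innermost to outermost. Recall ⊕ takes the minimum of its arguments and ⊗ takes their sum. Working out the expression ((0 ⊕ 2) ⊗ (6 ⊕ -2)) gives -2.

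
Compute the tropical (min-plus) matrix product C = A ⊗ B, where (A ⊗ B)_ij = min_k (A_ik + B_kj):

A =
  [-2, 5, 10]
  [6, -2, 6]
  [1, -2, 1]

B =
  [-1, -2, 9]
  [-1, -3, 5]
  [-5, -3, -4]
A ⊗ B =
  [-3, -4, 6]
  [-3, -5, 2]
  [-4, -5, -3]

Apply the min-plus product entry-by-entry:
  C[0][0] = min over k of (A[0][0] + B[0][0] = -2 + -1 = -3, A[0][1] + B[1][0] = 5 + -1 = 4, A[0][2] + B[2][0] = 10 + -5 = 5) = -3 (attained at k = 0)
  C[0][1] = min over k of (A[0][0] + B[0][1] = -2 + -2 = -4, A[0][1] + B[1][1] = 5 + -3 = 2, A[0][2] + B[2][1] = 10 + -3 = 7) = -4 (attained at k = 0)
  C[0][2] = min over k of (A[0][0] + B[0][2] = -2 + 9 = 7, A[0][1] + B[1][2] = 5 + 5 = 10, A[0][2] + B[2][2] = 10 + -4 = 6) = 6 (attained at k = 2)
  C[1][0] = min over k of (A[1][0] + B[0][0] = 6 + -1 = 5, A[1][1] + B[1][0] = -2 + -1 = -3, A[1][2] + B[2][0] = 6 + -5 = 1) = -3 (attained at k = 1)
  C[1][1] = min over k of (A[1][0] + B[0][1] = 6 + -2 = 4, A[1][1] + B[1][1] = -2 + -3 = -5, A[1][2] + B[2][1] = 6 + -3 = 3) = -5 (attained at k = 1)
  C[1][2] = min over k of (A[1][0] + B[0][2] = 6 + 9 = 15, A[1][1] + B[1][2] = -2 + 5 = 3, A[1][2] + B[2][2] = 6 + -4 = 2) = 2 (attained at k = 2)
  C[2][0] = min over k of (A[2][0] + B[0][0] = 1 + -1 = 0, A[2][1] + B[1][0] = -2 + -1 = -3, A[2][2] + B[2][0] = 1 + -5 = -4) = -4 (attained at k = 2)
  C[2][1] = min over k of (A[2][0] + B[0][1] = 1 + -2 = -1, A[2][1] + B[1][1] = -2 + -3 = -5, A[2][2] + B[2][1] = 1 + -3 = -2) = -5 (attained at k = 1)
  C[2][2] = min over k of (A[2][0] + B[0][2] = 1 + 9 = 10, A[2][1] + B[1][2] = -2 + 5 = 3, A[2][2] + B[2][2] = 1 + -4 = -3) = -3 (attained at k = 2)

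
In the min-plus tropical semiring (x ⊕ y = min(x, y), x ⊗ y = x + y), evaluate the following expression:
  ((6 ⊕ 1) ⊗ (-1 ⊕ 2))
((6 ⊕ 1) ⊗ (-1 ⊕ 2)) = 0

Expand innermost to outermost. Recall ⊕ takes the minimum of its arguments and ⊗ takes their sum. Working out the expression ((6 ⊕ 1) ⊗ (-1 ⊕ 2)) gives 0.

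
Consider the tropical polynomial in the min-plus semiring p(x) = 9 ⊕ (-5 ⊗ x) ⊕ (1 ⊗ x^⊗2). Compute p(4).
p(4) = -1

A tropical monomial a ⊗ x^⊗i evaluates to a + i · x. Evaluating each term at x = 4:
  Term 0 contributes 9 + 0 · 4 = 9
  Term 1 contributes -5 + 1 · 4 = -1
  Term 2 contributes 1 + 2 · 4 = 9
p(4) = ⊕ of these = min[9, -1, 9] = -1.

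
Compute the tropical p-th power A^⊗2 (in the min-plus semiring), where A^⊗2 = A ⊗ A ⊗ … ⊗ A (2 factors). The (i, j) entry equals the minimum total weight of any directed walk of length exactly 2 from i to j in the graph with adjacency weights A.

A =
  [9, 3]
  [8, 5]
A^⊗2 =
  [11, 8]
  [13, 10]

Each entry (A^⊗2)_ij equals the minimum over all length-2 walks i = v_0 → v_1 → … → v_2 = j of Σ_t A[v_t][v_{t+1}]. For example, for (i, j) = (0, 1) we minimise over 2 possible intermediate vertex sequences; the minimum is 8, attained along the walk 0 → 1 → 1.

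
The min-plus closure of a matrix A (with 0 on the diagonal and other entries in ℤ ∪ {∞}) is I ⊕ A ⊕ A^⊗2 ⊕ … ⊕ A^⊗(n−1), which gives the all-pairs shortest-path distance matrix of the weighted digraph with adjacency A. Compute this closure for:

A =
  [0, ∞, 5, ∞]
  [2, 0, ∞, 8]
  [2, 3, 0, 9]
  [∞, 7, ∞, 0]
Closure =
  [0, 8, 5, 14]
  [2, 0, 7, 8]
  [2, 3, 0, 9]
  [9, 7, 14, 0]

This is the Floyd-Warshall all-pairs shortest-path computation. For each intermediate vertex k = 0, 1, …, 3, update dist[i][j] ← min(dist[i][j], dist[i][k] + dist[k][j]). The final matrix gives, for each (i, j), the minimum total weight of any directed path from i to j (possibly empty when i = j).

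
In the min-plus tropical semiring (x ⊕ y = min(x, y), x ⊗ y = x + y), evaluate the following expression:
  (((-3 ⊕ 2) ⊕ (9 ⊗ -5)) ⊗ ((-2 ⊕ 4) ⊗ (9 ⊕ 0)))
(((-3 ⊕ 2) ⊕ (9 ⊗ -5)) ⊗ ((-2 ⊕ 4) ⊗ (9 ⊕ 0))) = -5

Expand innermost to outermost. Recall ⊕ takes the minimum of its arguments and ⊗ takes their sum. Working out the expression (((-3 ⊕ 2) ⊕ (9 ⊗ -5)) ⊗ ((-2 ⊕ 4) ⊗ (9 ⊕ 0))) gives -5.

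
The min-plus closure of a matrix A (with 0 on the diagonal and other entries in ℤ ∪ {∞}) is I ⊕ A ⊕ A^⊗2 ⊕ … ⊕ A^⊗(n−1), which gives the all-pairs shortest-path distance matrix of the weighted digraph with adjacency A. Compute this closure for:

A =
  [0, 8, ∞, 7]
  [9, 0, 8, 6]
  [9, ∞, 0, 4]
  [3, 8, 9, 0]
Closure =
  [0, 8, 16, 7]
  [9, 0, 8, 6]
  [7, 12, 0, 4]
  [3, 8, 9, 0]

This is the Floyd-Warshall all-pairs shortest-path computation. For each intermediate vertex k = 0, 1, …, 3, update dist[i][j] ← min(dist[i][j], dist[i][k] + dist[k][j]). The final matrix gives, for each (i, j), the minimum total weight of any directed path from i to j (possibly empty when i = j).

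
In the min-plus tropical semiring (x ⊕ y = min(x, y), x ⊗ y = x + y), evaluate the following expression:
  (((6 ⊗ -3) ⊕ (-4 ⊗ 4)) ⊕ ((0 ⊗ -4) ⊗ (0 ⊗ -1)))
(((6 ⊗ -3) ⊕ (-4 ⊗ 4)) ⊕ ((0 ⊗ -4) ⊗ (0 ⊗ -1))) = -5

Expand innermost to outermost. Recall ⊕ takes the minimum of its arguments and ⊗ takes their sum. Working out the expression (((6 ⊗ -3) ⊕ (-4 ⊗ 4)) ⊕ ((0 ⊗ -4) ⊗ (0 ⊗ -1))) gives -5.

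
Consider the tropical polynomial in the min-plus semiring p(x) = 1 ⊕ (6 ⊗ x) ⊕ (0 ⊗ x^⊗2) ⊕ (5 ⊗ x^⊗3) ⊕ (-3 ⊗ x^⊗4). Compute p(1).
p(1) = 1

A tropical monomial a ⊗ x^⊗i evaluates to a + i · x. Evaluating each term at x = 1:
  Term 0 contributes 1 + 0 · 1 = 1
  Term 1 contributes 6 + 1 · 1 = 7
  Term 2 contributes 0 + 2 · 1 = 2
  Term 3 contributes 5 + 3 · 1 = 8
  Term 4 contributes -3 + 4 · 1 = 1
p(1) = ⊕ of these = min[1, 7, 2, 8, 1] = 1.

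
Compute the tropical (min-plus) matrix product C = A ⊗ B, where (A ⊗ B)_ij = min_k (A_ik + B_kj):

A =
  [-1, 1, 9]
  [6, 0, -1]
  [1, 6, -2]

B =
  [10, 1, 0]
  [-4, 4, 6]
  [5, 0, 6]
A ⊗ B =
  [-3, 0, -1]
  [-4, -1, 5]
  [2, -2, 1]

Apply the min-plus product entry-by-entry:
  C[0][0] = min over k of (A[0][0] + B[0][0] = -1 + 10 = 9, A[0][1] + B[1][0] = 1 + -4 = -3, A[0][2] + B[2][0] = 9 + 5 = 14) = -3 (attained at k = 1)
  C[0][1] = min over k of (A[0][0] + B[0][1] = -1 + 1 = 0, A[0][1] + B[1][1] = 1 + 4 = 5, A[0][2] + B[2][1] = 9 + 0 = 9) = 0 (attained at k = 0)
  C[0][2] = min over k of (A[0][0] + B[0][2] = -1 + 0 = -1, A[0][1] + B[1][2] = 1 + 6 = 7, A[0][2] + B[2][2] = 9 + 6 = 15) = -1 (attained at k = 0)
  C[1][0] = min over k of (A[1][0] + B[0][0] = 6 + 10 = 16, A[1][1] + B[1][0] = 0 + -4 = -4, A[1][2] + B[2][0] = -1 + 5 = 4) = -4 (attained at k = 1)
  C[1][1] = min over k of (A[1][0] + B[0][1] = 6 + 1 = 7, A[1][1] + B[1][1] = 0 + 4 = 4, A[1][2] + B[2][1] = -1 + 0 = -1) = -1 (attained at k = 2)
  C[1][2] = min over k of (A[1][0] + B[0][2] = 6 + 0 = 6, A[1][1] + B[1][2] = 0 + 6 = 6, A[1][2] + B[2][2] = -1 + 6 = 5) = 5 (attained at k = 2)
  C[2][0] = min over k of (A[2][0] + B[0][0] = 1 + 10 = 11, A[2][1] + B[1][0] = 6 + -4 = 2, A[2][2] + B[2][0] = -2 + 5 = 3) = 2 (attained at k = 1)
  C[2][1] = min over k of (A[2][0] + B[0][1] = 1 + 1 = 2, A[2][1] + B[1][1] = 6 + 4 = 10, A[2][2] + B[2][1] = -2 + 0 = -2) = -2 (attained at k = 2)
  C[2][2] = min over k of (A[2][0] + B[0][2] = 1 + 0 = 1, A[2][1] + B[1][2] = 6 + 6 = 12, A[2][2] + B[2][2] = -2 + 6 = 4) = 1 (attained at k = 0)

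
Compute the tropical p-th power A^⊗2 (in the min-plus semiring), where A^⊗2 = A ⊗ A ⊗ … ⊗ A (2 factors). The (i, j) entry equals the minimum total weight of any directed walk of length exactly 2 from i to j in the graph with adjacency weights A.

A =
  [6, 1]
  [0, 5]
A^⊗2 =
  [1, 6]
  [5, 1]

Each entry (A^⊗2)_ij equals the minimum over all length-2 walks i = v_0 → v_1 → … → v_2 = j of Σ_t A[v_t][v_{t+1}]. For example, for (i, j) = (0, 1) we minimise over 2 possible intermediate vertex sequences; the minimum is 6, attained along the walk 0 → 1 → 1.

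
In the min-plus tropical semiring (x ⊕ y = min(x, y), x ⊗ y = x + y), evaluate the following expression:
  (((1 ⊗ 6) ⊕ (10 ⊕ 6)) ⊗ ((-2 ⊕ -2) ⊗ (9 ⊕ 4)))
(((1 ⊗ 6) ⊕ (10 ⊕ 6)) ⊗ ((-2 ⊕ -2) ⊗ (9 ⊕ 4))) = 8

Expand innermost to outermost. Recall ⊕ takes the minimum of its arguments and ⊗ takes their sum. Working out the expression (((1 ⊗ 6) ⊕ (10 ⊕ 6)) ⊗ ((-2 ⊕ -2) ⊗ (9 ⊕ 4))) gives 8.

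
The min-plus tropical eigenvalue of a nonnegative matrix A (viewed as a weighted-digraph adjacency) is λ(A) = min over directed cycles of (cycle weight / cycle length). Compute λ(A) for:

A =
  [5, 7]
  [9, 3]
λ(A) = 3

Enumerate directed cycles and compute their means (weight / length). Sample:
  cycle 0 → 0: weight = 5, length = 1, mean = 5/1 ≈ 5.000
  cycle 1 → 1: weight = 3, length = 1, mean = 3/1 ≈ 3.000
  cycle 0 → 1 → 0: weight = 16, length = 2, mean = 16/2 ≈ 8.000
  cycle 1 → 0 → 1: weight = 16, length = 2, mean = 16/2 ≈ 8.000
Minimum mean = 3.000, attained e.g. along the cycle 1 → 1 with weight 3 and length 1. So λ(A) = 3/1 = 3.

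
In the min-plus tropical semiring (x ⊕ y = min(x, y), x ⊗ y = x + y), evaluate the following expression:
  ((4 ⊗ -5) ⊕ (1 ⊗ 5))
((4 ⊗ -5) ⊕ (1 ⊗ 5)) = -1

Expand innermost to outermost. Recall ⊕ takes the minimum of its arguments and ⊗ takes their sum. Working out the expression ((4 ⊗ -5) ⊕ (1 ⊗ 5)) gives -1.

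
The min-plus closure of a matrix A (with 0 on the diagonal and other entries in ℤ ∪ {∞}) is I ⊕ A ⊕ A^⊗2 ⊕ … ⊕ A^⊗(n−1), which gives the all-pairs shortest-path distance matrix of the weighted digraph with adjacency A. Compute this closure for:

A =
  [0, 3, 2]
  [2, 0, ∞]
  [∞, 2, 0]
Closure =
  [0, 3, 2]
  [2, 0, 4]
  [4, 2, 0]

This is the Floyd-Warshall all-pairs shortest-path computation. For each intermediate vertex k = 0, 1, …, 2, update dist[i][j] ← min(dist[i][j], dist[i][k] + dist[k][j]). The final matrix gives, for each (i, j), the minimum total weight of any directed path from i to j (possibly empty when i = j).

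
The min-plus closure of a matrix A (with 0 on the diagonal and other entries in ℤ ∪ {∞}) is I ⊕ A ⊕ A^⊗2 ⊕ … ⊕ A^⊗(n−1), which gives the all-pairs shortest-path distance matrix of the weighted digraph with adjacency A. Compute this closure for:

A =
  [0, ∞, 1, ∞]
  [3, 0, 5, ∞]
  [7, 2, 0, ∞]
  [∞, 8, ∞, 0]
Closure =
  [0, 3, 1, ∞]
  [3, 0, 4, ∞]
  [5, 2, 0, ∞]
  [11, 8, 12, 0]

This is the Floyd-Warshall all-pairs shortest-path computation. For each intermediate vertex k = 0, 1, …, 3, update dist[i][j] ← min(dist[i][j], dist[i][k] + dist[k][j]). The final matrix gives, for each (i, j), the minimum total weight of any directed path from i to j (possibly empty when i = j).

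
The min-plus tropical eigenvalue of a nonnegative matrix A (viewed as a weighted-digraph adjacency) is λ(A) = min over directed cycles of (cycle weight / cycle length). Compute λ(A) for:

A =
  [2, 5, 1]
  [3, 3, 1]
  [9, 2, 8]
λ(A) = 3/2

Enumerate directed cycles and compute their means (weight / length). Sample:
  cycle 0 → 0: weight = 2, length = 1, mean = 2/1 ≈ 2.000
  cycle 1 → 1: weight = 3, length = 1, mean = 3/1 ≈ 3.000
  cycle 2 → 2: weight = 8, length = 1, mean = 8/1 ≈ 8.000
  cycle 0 → 1 → 0: weight = 8, length = 2, mean = 8/2 ≈ 4.000
  cycle 0 → 2 → 0: weight = 10, length = 2, mean = 10/2 ≈ 5.000
  cycle 1 → 0 → 1: weight = 8, length = 2, mean = 8/2 ≈ 4.000
Minimum mean = 1.500, attained e.g. along the cycle 1 → 2 → 1 with weight 3 and length 2. So λ(A) = 3/2 = 3/2.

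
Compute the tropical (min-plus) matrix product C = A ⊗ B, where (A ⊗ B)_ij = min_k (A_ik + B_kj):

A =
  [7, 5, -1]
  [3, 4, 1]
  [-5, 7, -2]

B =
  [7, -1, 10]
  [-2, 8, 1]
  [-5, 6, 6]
A ⊗ B =
  [-6, 5, 5]
  [-4, 2, 5]
  [-7, -6, 4]

Apply the min-plus product entry-by-entry:
  C[0][0] = min over k of (A[0][0] + B[0][0] = 7 + 7 = 14, A[0][1] + B[1][0] = 5 + -2 = 3, A[0][2] + B[2][0] = -1 + -5 = -6) = -6 (attained at k = 2)
  C[0][1] = min over k of (A[0][0] + B[0][1] = 7 + -1 = 6, A[0][1] + B[1][1] = 5 + 8 = 13, A[0][2] + B[2][1] = -1 + 6 = 5) = 5 (attained at k = 2)
  C[0][2] = min over k of (A[0][0] + B[0][2] = 7 + 10 = 17, A[0][1] + B[1][2] = 5 + 1 = 6, A[0][2] + B[2][2] = -1 + 6 = 5) = 5 (attained at k = 2)
  C[1][0] = min over k of (A[1][0] + B[0][0] = 3 + 7 = 10, A[1][1] + B[1][0] = 4 + -2 = 2, A[1][2] + B[2][0] = 1 + -5 = -4) = -4 (attained at k = 2)
  C[1][1] = min over k of (A[1][0] + B[0][1] = 3 + -1 = 2, A[1][1] + B[1][1] = 4 + 8 = 12, A[1][2] + B[2][1] = 1 + 6 = 7) = 2 (attained at k = 0)
  C[1][2] = min over k of (A[1][0] + B[0][2] = 3 + 10 = 13, A[1][1] + B[1][2] = 4 + 1 = 5, A[1][2] + B[2][2] = 1 + 6 = 7) = 5 (attained at k = 1)
  C[2][0] = min over k of (A[2][0] + B[0][0] = -5 + 7 = 2, A[2][1] + B[1][0] = 7 + -2 = 5, A[2][2] + B[2][0] = -2 + -5 = -7) = -7 (attained at k = 2)
  C[2][1] = min over k of (A[2][0] + B[0][1] = -5 + -1 = -6, A[2][1] + B[1][1] = 7 + 8 = 15, A[2][2] + B[2][1] = -2 + 6 = 4) = -6 (attained at k = 0)
  C[2][2] = min over k of (A[2][0] + B[0][2] = -5 + 10 = 5, A[2][1] + B[1][2] = 7 + 1 = 8, A[2][2] + B[2][2] = -2 + 6 = 4) = 4 (attained at k = 2)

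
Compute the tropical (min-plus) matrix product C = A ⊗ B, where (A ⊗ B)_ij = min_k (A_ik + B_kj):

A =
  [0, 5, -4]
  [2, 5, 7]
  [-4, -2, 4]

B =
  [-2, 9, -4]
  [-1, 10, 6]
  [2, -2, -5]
A ⊗ B =
  [-2, -6, -9]
  [0, 5, -2]
  [-6, 2, -8]

Apply the min-plus product entry-by-entry:
  C[0][0] = min over k of (A[0][0] + B[0][0] = 0 + -2 = -2, A[0][1] + B[1][0] = 5 + -1 = 4, A[0][2] + B[2][0] = -4 + 2 = -2) = -2 (attained at k = 0)
  C[0][1] = min over k of (A[0][0] + B[0][1] = 0 + 9 = 9, A[0][1] + B[1][1] = 5 + 10 = 15, A[0][2] + B[2][1] = -4 + -2 = -6) = -6 (attained at k = 2)
  C[0][2] = min over k of (A[0][0] + B[0][2] = 0 + -4 = -4, A[0][1] + B[1][2] = 5 + 6 = 11, A[0][2] + B[2][2] = -4 + -5 = -9) = -9 (attained at k = 2)
  C[1][0] = min over k of (A[1][0] + B[0][0] = 2 + -2 = 0, A[1][1] + B[1][0] = 5 + -1 = 4, A[1][2] + B[2][0] = 7 + 2 = 9) = 0 (attained at k = 0)
  C[1][1] = min over k of (A[1][0] + B[0][1] = 2 + 9 = 11, A[1][1] + B[1][1] = 5 + 10 = 15, A[1][2] + B[2][1] = 7 + -2 = 5) = 5 (attained at k = 2)
  C[1][2] = min over k of (A[1][0] + B[0][2] = 2 + -4 = -2, A[1][1] + B[1][2] = 5 + 6 = 11, A[1][2] + B[2][2] = 7 + -5 = 2) = -2 (attained at k = 0)
  C[2][0] = min over k of (A[2][0] + B[0][0] = -4 + -2 = -6, A[2][1] + B[1][0] = -2 + -1 = -3, A[2][2] + B[2][0] = 4 + 2 = 6) = -6 (attained at k = 0)
  C[2][1] = min over k of (A[2][0] + B[0][1] = -4 + 9 = 5, A[2][1] + B[1][1] = -2 + 10 = 8, A[2][2] + B[2][1] = 4 + -2 = 2) = 2 (attained at k = 2)
  C[2][2] = min over k of (A[2][0] + B[0][2] = -4 + -4 = -8, A[2][1] + B[1][2] = -2 + 6 = 4, A[2][2] + B[2][2] = 4 + -5 = -1) = -8 (attained at k = 0)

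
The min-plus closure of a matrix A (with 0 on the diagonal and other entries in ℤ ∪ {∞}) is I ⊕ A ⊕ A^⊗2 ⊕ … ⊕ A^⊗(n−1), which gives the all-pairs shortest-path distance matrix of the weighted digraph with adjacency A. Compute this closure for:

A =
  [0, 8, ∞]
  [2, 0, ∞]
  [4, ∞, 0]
Closure =
  [0, 8, ∞]
  [2, 0, ∞]
  [4, 12, 0]

This is the Floyd-Warshall all-pairs shortest-path computation. For each intermediate vertex k = 0, 1, …, 2, update dist[i][j] ← min(dist[i][j], dist[i][k] + dist[k][j]). The final matrix gives, for each (i, j), the minimum total weight of any directed path from i to j (possibly empty when i = j).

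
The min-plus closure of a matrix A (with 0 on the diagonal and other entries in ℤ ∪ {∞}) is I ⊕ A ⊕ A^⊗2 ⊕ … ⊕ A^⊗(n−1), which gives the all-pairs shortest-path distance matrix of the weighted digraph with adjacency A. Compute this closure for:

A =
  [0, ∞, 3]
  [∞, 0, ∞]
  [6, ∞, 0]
Closure =
  [0, ∞, 3]
  [∞, 0, ∞]
  [6, ∞, 0]

This is the Floyd-Warshall all-pairs shortest-path computation. For each intermediate vertex k = 0, 1, …, 2, update dist[i][j] ← min(dist[i][j], dist[i][k] + dist[k][j]). The final matrix gives, for each (i, j), the minimum total weight of any directed path from i to j (possibly empty when i = j).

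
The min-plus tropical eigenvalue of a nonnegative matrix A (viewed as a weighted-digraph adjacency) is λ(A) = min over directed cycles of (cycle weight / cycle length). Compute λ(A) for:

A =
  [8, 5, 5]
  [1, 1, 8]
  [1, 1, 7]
λ(A) = 1

Enumerate directed cycles and compute their means (weight / length). Sample:
  cycle 0 → 0: weight = 8, length = 1, mean = 8/1 ≈ 8.000
  cycle 1 → 1: weight = 1, length = 1, mean = 1/1 ≈ 1.000
  cycle 2 → 2: weight = 7, length = 1, mean = 7/1 ≈ 7.000
  cycle 0 → 1 → 0: weight = 6, length = 2, mean = 6/2 ≈ 3.000
  cycle 0 → 2 → 0: weight = 6, length = 2, mean = 6/2 ≈ 3.000
  cycle 1 → 0 → 1: weight = 6, length = 2, mean = 6/2 ≈ 3.000
Minimum mean = 1.000, attained e.g. along the cycle 1 → 1 with weight 1 and length 1. So λ(A) = 1/1 = 1.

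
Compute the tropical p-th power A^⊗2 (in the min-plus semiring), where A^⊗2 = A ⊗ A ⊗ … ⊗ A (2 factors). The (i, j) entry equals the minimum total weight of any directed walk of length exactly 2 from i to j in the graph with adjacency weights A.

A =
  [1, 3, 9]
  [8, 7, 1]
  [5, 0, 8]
A^⊗2 =
  [2, 4, 4]
  [6, 1, 8]
  [6, 7, 1]

Each entry (A^⊗2)_ij equals the minimum over all length-2 walks i = v_0 → v_1 → … → v_2 = j of Σ_t A[v_t][v_{t+1}]. For example, for (i, j) = (0, 2) we minimise over 3 possible intermediate vertex sequences; the minimum is 4, attained along the walk 0 → 1 → 2.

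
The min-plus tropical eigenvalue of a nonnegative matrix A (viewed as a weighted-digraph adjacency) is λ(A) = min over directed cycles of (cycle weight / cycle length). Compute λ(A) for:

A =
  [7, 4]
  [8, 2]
λ(A) = 2

Enumerate directed cycles and compute their means (weight / length). Sample:
  cycle 0 → 0: weight = 7, length = 1, mean = 7/1 ≈ 7.000
  cycle 1 → 1: weight = 2, length = 1, mean = 2/1 ≈ 2.000
  cycle 0 → 1 → 0: weight = 12, length = 2, mean = 12/2 ≈ 6.000
  cycle 1 → 0 → 1: weight = 12, length = 2, mean = 12/2 ≈ 6.000
Minimum mean = 2.000, attained e.g. along the cycle 1 → 1 with weight 2 and length 1. So λ(A) = 2/1 = 2.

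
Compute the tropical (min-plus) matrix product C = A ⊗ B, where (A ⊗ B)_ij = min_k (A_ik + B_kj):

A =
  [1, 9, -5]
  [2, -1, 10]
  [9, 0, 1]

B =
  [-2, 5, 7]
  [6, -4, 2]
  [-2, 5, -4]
A ⊗ B =
  [-7, 0, -9]
  [0, -5, 1]
  [-1, -4, -3]

Apply the min-plus product entry-by-entry:
  C[0][0] = min over k of (A[0][0] + B[0][0] = 1 + -2 = -1, A[0][1] + B[1][0] = 9 + 6 = 15, A[0][2] + B[2][0] = -5 + -2 = -7) = -7 (attained at k = 2)
  C[0][1] = min over k of (A[0][0] + B[0][1] = 1 + 5 = 6, A[0][1] + B[1][1] = 9 + -4 = 5, A[0][2] + B[2][1] = -5 + 5 = 0) = 0 (attained at k = 2)
  C[0][2] = min over k of (A[0][0] + B[0][2] = 1 + 7 = 8, A[0][1] + B[1][2] = 9 + 2 = 11, A[0][2] + B[2][2] = -5 + -4 = -9) = -9 (attained at k = 2)
  C[1][0] = min over k of (A[1][0] + B[0][0] = 2 + -2 = 0, A[1][1] + B[1][0] = -1 + 6 = 5, A[1][2] + B[2][0] = 10 + -2 = 8) = 0 (attained at k = 0)
  C[1][1] = min over k of (A[1][0] + B[0][1] = 2 + 5 = 7, A[1][1] + B[1][1] = -1 + -4 = -5, A[1][2] + B[2][1] = 10 + 5 = 15) = -5 (attained at k = 1)
  C[1][2] = min over k of (A[1][0] + B[0][2] = 2 + 7 = 9, A[1][1] + B[1][2] = -1 + 2 = 1, A[1][2] + B[2][2] = 10 + -4 = 6) = 1 (attained at k = 1)
  C[2][0] = min over k of (A[2][0] + B[0][0] = 9 + -2 = 7, A[2][1] + B[1][0] = 0 + 6 = 6, A[2][2] + B[2][0] = 1 + -2 = -1) = -1 (attained at k = 2)
  C[2][1] = min over k of (A[2][0] + B[0][1] = 9 + 5 = 14, A[2][1] + B[1][1] = 0 + -4 = -4, A[2][2] + B[2][1] = 1 + 5 = 6) = -4 (attained at k = 1)
  C[2][2] = min over k of (A[2][0] + B[0][2] = 9 + 7 = 16, A[2][1] + B[1][2] = 0 + 2 = 2, A[2][2] + B[2][2] = 1 + -4 = -3) = -3 (attained at k = 2)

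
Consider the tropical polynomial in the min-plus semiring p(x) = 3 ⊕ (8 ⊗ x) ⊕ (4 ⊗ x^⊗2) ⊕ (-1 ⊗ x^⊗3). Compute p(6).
p(6) = 3

A tropical monomial a ⊗ x^⊗i evaluates to a + i · x. Evaluating each term at x = 6:
  Term 0 contributes 3 + 0 · 6 = 3
  Term 1 contributes 8 + 1 · 6 = 14
  Term 2 contributes 4 + 2 · 6 = 16
  Term 3 contributes -1 + 3 · 6 = 17
p(6) = ⊕ of these = min[3, 14, 16, 17] = 3.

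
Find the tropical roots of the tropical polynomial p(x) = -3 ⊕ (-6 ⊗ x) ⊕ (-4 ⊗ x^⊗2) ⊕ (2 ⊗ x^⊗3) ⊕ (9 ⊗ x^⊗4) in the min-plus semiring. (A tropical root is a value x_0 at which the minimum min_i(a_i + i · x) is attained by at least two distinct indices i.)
Roots: {-7, -6, -2, 3}

Each tropical root is a break point of the lower envelope of the lines y = a_i + i · x (there are 5 lines, with slopes 0, 1, ..., 4). Only the lines that attain the minimum somewhere contribute to roots; other lines are dominated. Here the surviving (envelope) indices are i = 4, i = 3, i = 2, i = 1, i = 0.
Intersections between consecutive envelope lines give the roots: for adjacent envelope indices i < j the intersection is x = (a_i − a_j) / (j − i). Reading off the sorted break points: {-7, -6, -2, 3}.
Verification: at each break x_0, at least two indices attain the minimum of min_i(a_i + i · x_0).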